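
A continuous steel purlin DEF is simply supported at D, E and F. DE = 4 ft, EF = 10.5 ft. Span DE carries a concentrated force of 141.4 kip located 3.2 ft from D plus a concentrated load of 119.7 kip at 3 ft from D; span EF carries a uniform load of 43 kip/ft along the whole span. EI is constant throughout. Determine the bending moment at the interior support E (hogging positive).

M_E = 473.3 kip·ft

Release continuity at E by inserting a hinge; the redundant is the internal moment M_E. The primary structure is two simply-supported spans DE and EF.
Rotations at E on the released spans (each span's end-slope, ×1/EI):
  span DE: point load 141.4 at a = 3.2: Pab(L + a)/(6LEI) = 108.6/EI
  span DE: point load 119.7 at a = 3: Pab(L + a)/(6LEI) = 104.7/EI
  span EF: UDL 43: wL³/(24EI) = 2074/EI
  relative rotation θ_0 = (213.3 + 2074)/EI = 2287/EI
A unit hogging moment at E produces rotation L₁/(3EI) + L₂/(3EI) = 4.833/EI.
Compatibility: M_E·(L₁+L₂)/(3EI) = θ_0, giving M_E = 473.3 kip·ft (hogging).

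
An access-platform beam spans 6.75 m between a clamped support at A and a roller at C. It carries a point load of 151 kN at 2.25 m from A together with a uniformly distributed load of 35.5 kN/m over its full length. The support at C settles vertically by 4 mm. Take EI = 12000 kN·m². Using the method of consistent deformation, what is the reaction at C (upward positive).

Take the reaction at C as the redundant and release it; the primary structure is a cantilever fixed at A.
Free-end deflection of the primary structure under the applied loading (downward +):
  point load 151 at a = 2.25: Pa²(3L − a)/(6EI) = 2293/EI
  UDL 35.5: wL⁴/(8EI) = 9212/EI
  δ_0 = 11505/EI
Tip deflection under a unit load at C: L³/(3EI) = 102.5/EI.
With EI = 12000 kN·m²: δ_0 = 0.95878 m and δ_{CC} = 0.008543 m/kN.
Compatibility — the beam at C must follow the support down by 0.004 m: δ_0 − R_C·δ_{CC} = 0.004, so R_C = (0.95878 − 0.004)/0.008543 = 111.8 kN.

R_C = 111.8 kN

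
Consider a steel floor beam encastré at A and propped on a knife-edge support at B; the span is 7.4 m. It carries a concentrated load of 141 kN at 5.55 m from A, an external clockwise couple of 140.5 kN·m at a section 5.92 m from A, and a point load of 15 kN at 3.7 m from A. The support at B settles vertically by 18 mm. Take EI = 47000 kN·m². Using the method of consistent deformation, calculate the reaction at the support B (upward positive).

R_B = 115 kN

Release the roller at B. Primary structure: cantilever fixed at A.
Free-end deflection of the primary structure under the applied loading (downward +):
  point load 141 at a = 5.55: Pa²(3L − a)/(6EI) = 12052/EI
  clockwise couple 140.5 at a = 5.92: M₀a(2L − a)/(2EI) = 3693/EI
  point load 15 at a = 3.7: Pa²(3L − a)/(6EI) = 633.2/EI
  δ_0 = 16378/EI
Tip deflection under a unit load at B: L³/(3EI) = 135.1/EI.
With EI = 47000 kN·m²: δ_0 = 0.34848 m and δ_{BB} = 0.002874 m/kN.
Compatibility — the beam at B must follow the support down by 0.018 m: δ_0 − R_B·δ_{BB} = 0.018, so R_B = (0.34848 − 0.018)/0.002874 = 115 kN.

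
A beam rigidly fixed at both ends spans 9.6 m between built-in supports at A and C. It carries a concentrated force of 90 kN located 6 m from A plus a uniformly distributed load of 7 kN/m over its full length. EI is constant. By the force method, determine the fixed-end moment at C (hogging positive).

Release both end moments; the primary structure is a simply-supported span AC with redundants M_A and M_C.
On the primary (simply-supported) span, the end slopes from the loading are:
  at A: point load 90 at a = 6: Pab(L + b)/(6LEI) = 445.5/EI
  at C: point load 90 at a = 6: Pab(L + a)/(6LEI) = 526.5/EI
  at A: UDL 7: wL³/(24EI) = 258/EI
  at C: UDL 7: wL³/(24EI) = 258/EI
  θ_A0 = 703.5/EI,  θ_C0 = 784.5/EI
Flexibility coefficients: a unit moment at one end gives L/(3EI) there and L/(6EI) at the far end, so f₁₁ = f₂₂ = 3.2/EI and f₁₂ = f₂₁ = 1.6/EI.
Compatibility — zero rotation at each built-in end:
  3.2 M_A + 1.6 M_C = 703.5
  1.6 M_A + 3.2 M_C = 784.5
Solving the pair gives M_A = 129.7 kN·m and M_C = 180.3 kN·m (hogging).

M_C = 180.3 kN·m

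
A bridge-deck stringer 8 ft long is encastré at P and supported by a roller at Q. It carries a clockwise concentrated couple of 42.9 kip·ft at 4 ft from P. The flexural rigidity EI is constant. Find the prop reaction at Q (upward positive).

R_Q = 6.033 kip

Release the roller at Q. Primary structure: cantilever fixed at P.
Downward deflection at the released point Q due to the loads:
  clockwise couple 42.9 at a = 4: M₀a(2L − a)/(2EI) = 1030/EI
Tip deflection under a unit load at Q: L³/(3EI) = 170.7/EI.
The prop prevents deflection at Q: R_Q = δ_0/δ_{QQ} = 1030/170.7 = 6.033 kip.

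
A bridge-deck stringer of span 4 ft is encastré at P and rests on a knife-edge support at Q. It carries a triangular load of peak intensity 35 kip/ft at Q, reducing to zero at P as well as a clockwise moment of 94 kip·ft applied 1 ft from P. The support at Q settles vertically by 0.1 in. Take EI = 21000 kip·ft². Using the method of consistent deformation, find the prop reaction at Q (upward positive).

R_Q = 45.72 kip

Take the reaction at Q as the redundant and release it; the primary structure is a cantilever fixed at P.
Primary-structure tip deflection at Q by superposition:
  triangular load, peak 35 at the free end: 11w₀L⁴/(120EI) = 821.3/EI
  clockwise couple 94 at a = 1: M₀a(2L − a)/(2EI) = 329/EI
  δ_0 = 1150/EI
Tip deflection under a unit load at Q: L³/(3EI) = 21.33/EI.
With EI = 21000 kip·ft²: δ_0 = 0.054778 ft and δ_{QQ} = 0.001016 ft/kip.
Compatibility — the beam at Q must follow the support down by 0.008333 ft: δ_0 − R_Q·δ_{QQ} = 0.008333, so R_Q = (0.054778 − 0.008333)/0.001016 = 45.72 kip.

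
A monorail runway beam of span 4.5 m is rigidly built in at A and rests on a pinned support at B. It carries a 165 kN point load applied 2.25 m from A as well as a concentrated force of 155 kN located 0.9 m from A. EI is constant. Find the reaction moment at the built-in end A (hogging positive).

M_A = 239.7 kN·m

Choose R_B as the redundant. The primary structure is the cantilever fixed at A.
Primary-structure tip deflection at B by superposition:
  point load 165 at a = 2.25: Pa²(3L − a)/(6EI) = 1566/EI
  point load 155 at a = 0.9: Pa²(3L − a)/(6EI) = 263.7/EI
  δ_0 = 1830/EI
Flexibility coefficient — unit upward force at B: δ_{BB} = L³/(3EI) = 30.38/EI.
Compatibility at B: δ_0 − R_B·δ_{BB} = 0, so R_B = 1830/30.38 = 60.24 kN.
Moment equilibrium about A: M_A = Σ(load moments about A) − R_B·L = 510.8 − 60.24×4.5 = 239.7 kN·m.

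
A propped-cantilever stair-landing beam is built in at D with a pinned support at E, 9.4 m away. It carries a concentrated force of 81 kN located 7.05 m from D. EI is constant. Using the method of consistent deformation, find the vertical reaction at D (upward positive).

Take the reaction at E as the redundant and release it; the primary structure is a cantilever fixed at D.
Deflection at E on the released cantilever, summing each load's contribution:
  point load 81 at a = 7.05: Pa²(3L − a)/(6EI) = 14191/EI
Flexibility coefficient — unit upward force at E: δ_{EE} = L³/(3EI) = 276.9/EI.
Compatibility at E: δ_0 − R_E·δ_{EE} = 0, so R_E = 14191/276.9 = 51.26 kN.
Vertical equilibrium: R_D = ΣP − R_E = 81 − 51.26 = 29.74 kN.

R_D = 29.74 kN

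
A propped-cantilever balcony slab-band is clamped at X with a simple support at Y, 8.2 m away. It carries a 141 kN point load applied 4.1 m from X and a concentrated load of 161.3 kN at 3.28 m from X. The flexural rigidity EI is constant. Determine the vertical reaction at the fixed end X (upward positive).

R_X = 224.7 kN

Remove the prop at Y; the released (primary) structure is a cantilever built in at X.
Deflection at Y on the released cantilever, summing each load's contribution:
  point load 141 at a = 4.1: Pa²(3L − a)/(6EI) = 8098/EI
  point load 161.3 at a = 3.28: Pa²(3L − a)/(6EI) = 6166/EI
  δ_0 = 14264/EI
Flexibility coefficient — unit upward force at Y: δ_{YY} = L³/(3EI) = 183.8/EI.
Compatibility at Y: δ_0 − R_Y·δ_{YY} = 0, so R_Y = 14264/183.8 = 77.61 kN.
Vertical equilibrium: R_X = ΣP − R_Y = 302.3 − 77.61 = 224.7 kN.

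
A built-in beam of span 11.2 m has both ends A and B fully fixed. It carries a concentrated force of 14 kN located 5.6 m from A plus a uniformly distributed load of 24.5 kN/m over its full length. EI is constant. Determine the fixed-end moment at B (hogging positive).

M_B = 275.7 kN·m

Take the two fixed-end moments M_A, M_B as redundants; the released structure is the simple span AB.
Simple-span end rotations at A and B under the given loads:
  at A: point load 14 at a = 5.6: Pab(L + b)/(6LEI) = 109.8/EI
  at B: point load 14 at a = 5.6: Pab(L + a)/(6LEI) = 109.8/EI
  at A: UDL 24.5: wL³/(24EI) = 1434/EI
  at B: UDL 24.5: wL³/(24EI) = 1434/EI
  θ_A0 = 1544/EI,  θ_B0 = 1544/EI
Flexibility coefficients: a unit moment at one end gives L/(3EI) there and L/(6EI) at the far end, so f₁₁ = f₂₂ = 3.733/EI and f₁₂ = f₂₁ = 1.867/EI.
Compatibility — zero rotation at each built-in end:
  3.733 M_A + 1.867 M_B = 1544
  1.867 M_A + 3.733 M_B = 1544
Solving the pair gives M_A = 275.7 kN·m and M_B = 275.7 kN·m (hogging).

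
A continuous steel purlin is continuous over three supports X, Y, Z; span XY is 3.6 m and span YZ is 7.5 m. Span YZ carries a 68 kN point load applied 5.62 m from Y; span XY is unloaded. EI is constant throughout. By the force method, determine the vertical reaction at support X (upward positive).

R_X = -11.24 kN

Take M_Y as the redundant. Released structure: two simple spans XY and YZ with a hinge at Y.
Discontinuity in slope at Y on the released structure — sum the simple-span end rotations:
  span YZ: point load 68 at a = 5.62: Pab(L + b)/(6LEI) = 149.8/EI
  relative rotation θ_0 = (0 + 149.8)/EI = 149.8/EI
A unit hogging moment at Y produces rotation L₁/(3EI) + L₂/(3EI) = 3.7/EI.
Compatibility: M_Y·(L₁+L₂)/(3EI) = θ_0, giving M_Y = 40.48 kN·m (hogging).
Span XY, ΣM about X with M_Y applied at Y: R_Y^{XY}·3.6 = 0 + 40.48, so R_Y^{XY} = 11.24 kN and R_X = 0 − 11.24 = -11.24 kN.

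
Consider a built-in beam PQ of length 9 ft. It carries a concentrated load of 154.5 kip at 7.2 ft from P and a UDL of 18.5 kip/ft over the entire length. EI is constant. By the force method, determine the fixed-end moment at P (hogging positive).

M_P = 169.4 kip·ft

Take the two fixed-end moments M_P, M_Q as redundants; the released structure is the simple span PQ.
Simple-span end rotations at P and Q under the given loads:
  at P: point load 154.5 at a = 7.2: Pab(L + b)/(6LEI) = 400.5/EI
  at Q: point load 154.5 at a = 7.2: Pab(L + a)/(6LEI) = 600.7/EI
  at P: UDL 18.5: wL³/(24EI) = 561.9/EI
  at Q: UDL 18.5: wL³/(24EI) = 561.9/EI
  θ_P0 = 962.4/EI,  θ_Q0 = 1163/EI
Flexibility coefficients: a unit moment at one end gives L/(3EI) there and L/(6EI) at the far end, so f₁₁ = f₂₂ = 3/EI and f₁₂ = f₂₁ = 1.5/EI.
Compatibility — zero rotation at each built-in end:
  3 M_P + 1.5 M_Q = 962.4
  1.5 M_P + 3 M_Q = 1163
Solving the pair gives M_P = 169.4 kip·ft and M_Q = 302.9 kip·ft (hogging).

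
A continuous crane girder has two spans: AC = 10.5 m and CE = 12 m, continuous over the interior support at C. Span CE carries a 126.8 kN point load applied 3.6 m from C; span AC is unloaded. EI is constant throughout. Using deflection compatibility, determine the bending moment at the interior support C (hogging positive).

M_C = 144.9 kN·m

Take M_C as the redundant. Released structure: two simple spans AC and CE with a hinge at C.
Rotations at C on the released spans (each span's end-slope, ×1/EI):
  span CE: point load 126.8 at a = 3.6: Pab(L + b)/(6LEI) = 1086/EI
  relative rotation θ_0 = (0 + 1086)/EI = 1086/EI
A unit hogging moment at C produces rotation L₁/(3EI) + L₂/(3EI) = 7.5/EI.
Slope continuity at C: θ_0 = M_C·7.5/EI, so M_C = 1086/7.5 = 144.9 kN·m (hogging).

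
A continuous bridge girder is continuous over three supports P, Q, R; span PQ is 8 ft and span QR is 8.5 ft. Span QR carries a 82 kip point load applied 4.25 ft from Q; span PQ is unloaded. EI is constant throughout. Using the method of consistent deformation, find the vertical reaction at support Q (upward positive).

R_Q = 57.34 kip

Insert a hinge at Q; M_Q is the redundant, and each span becomes simply supported.
End slopes at the hinge Q, treating each span as simply supported:
  span QR: point load 82 at a = 4.25: Pab(L + b)/(6LEI) = 370.3/EI
  relative rotation θ_0 = (0 + 370.3)/EI = 370.3/EI
A unit hogging moment at Q produces rotation L₁/(3EI) + L₂/(3EI) = 5.5/EI.
Slope continuity at Q: θ_0 = M_Q·5.5/EI, so M_Q = 370.3/5.5 = 67.32 kip·ft (hogging).
Span PQ, ΣM about P with M_Q applied at Q: R_Q^{PQ}·8 = 0 + 67.32, so R_Q^{PQ} = 8.415 kip and R_P = 0 − 8.415 = -8.415 kip.
Span QR, ΣM about R: R_Q^{QR}·8.5 = 348.5 + 67.32, so R_Q^{QR} = 48.92 kip and R_R = 82 − 48.92 = 33.08 kip.
R_Q = 8.415 + 48.92 = 57.34 kip.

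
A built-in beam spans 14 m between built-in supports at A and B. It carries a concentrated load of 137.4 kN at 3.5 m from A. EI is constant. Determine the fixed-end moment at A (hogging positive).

Take the two fixed-end moments M_A, M_B as redundants; the released structure is the simple span AB.
Simple-span end rotations at A and B under the given loads:
  at A: point load 137.4 at a = 3.5: Pab(L + b)/(6LEI) = 1473/EI
  at B: point load 137.4 at a = 3.5: Pab(L + a)/(6LEI) = 1052/EI
  θ_A0 = 1473/EI,  θ_B0 = 1052/EI
Flexibility coefficients: a unit moment at one end gives L/(3EI) there and L/(6EI) at the far end, so f₁₁ = f₂₂ = 4.667/EI and f₁₂ = f₂₁ = 2.333/EI.
Compatibility — zero rotation at each built-in end:
  4.667 M_A + 2.333 M_B = 1473
  2.333 M_A + 4.667 M_B = 1052
Solving the pair gives M_A = 270.5 kN·m and M_B = 90.17 kN·m (hogging).

M_A = 270.5 kN·m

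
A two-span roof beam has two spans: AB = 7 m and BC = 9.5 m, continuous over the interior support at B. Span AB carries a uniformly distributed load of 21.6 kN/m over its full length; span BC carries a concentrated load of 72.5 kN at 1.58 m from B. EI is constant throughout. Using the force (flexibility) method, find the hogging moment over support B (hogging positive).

Take M_B as the redundant. Released structure: two simple spans AB and BC with a hinge at B.
Rotations at B on the released spans (each span's end-slope, ×1/EI):
  span AB: UDL 21.6: wL³/(24EI) = 308.7/EI
  span BC: point load 72.5 at a = 1.58: Pab(L + b)/(6LEI) = 277.3/EI
  relative rotation θ_0 = (308.7 + 277.3)/EI = 586/EI
A unit hogging moment at B produces rotation L₁/(3EI) + L₂/(3EI) = 5.5/EI.
Compatibility: M_B·(L₁+L₂)/(3EI) = θ_0, giving M_B = 106.5 kN·m (hogging).

M_B = 106.5 kN·m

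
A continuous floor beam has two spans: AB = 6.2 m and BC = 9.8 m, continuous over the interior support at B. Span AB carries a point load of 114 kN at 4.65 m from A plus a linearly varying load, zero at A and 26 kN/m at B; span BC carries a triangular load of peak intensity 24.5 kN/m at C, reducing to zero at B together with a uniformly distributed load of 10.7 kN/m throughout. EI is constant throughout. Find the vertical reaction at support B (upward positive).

Take M_B as the redundant. Released structure: two simple spans AB and BC with a hinge at B.
Rotations at B on the released spans (each span's end-slope, ×1/EI):
  span AB: point load 114 at a = 4.65: Pab(L + a)/(6LEI) = 239.6/EI
  span AB: triangular load, peak 26: w₀L³/(45EI) = 137.7/EI
  span BC: triangular load, peak 24.5: 7w₀L³/(360EI) = 448.4/EI
  span BC: UDL 10.7: wL³/(24EI) = 419.6/EI
  relative rotation θ_0 = (377.3 + 868)/EI = 1245/EI
A unit hogging moment at B produces rotation L₁/(3EI) + L₂/(3EI) = 5.333/EI.
Slope continuity at B: θ_0 = M_B·5.333/EI, so M_B = 1245/5.333 = 233.5 kN·m (hogging).
Span AB, ΣM about A with M_B applied at B: R_B^{AB}·6.2 = 863.2 + 233.5, so R_B^{AB} = 176.9 kN and R_A = 194.6 − 176.9 = 17.71 kN.
Span BC, ΣM about C: R_B^{BC}·9.8 = 906 + 233.5, so R_B^{BC} = 116.3 kN and R_C = 224.9 − 116.3 = 108.6 kN.
R_B = 176.9 + 116.3 = 293.2 kN.

R_B = 293.2 kN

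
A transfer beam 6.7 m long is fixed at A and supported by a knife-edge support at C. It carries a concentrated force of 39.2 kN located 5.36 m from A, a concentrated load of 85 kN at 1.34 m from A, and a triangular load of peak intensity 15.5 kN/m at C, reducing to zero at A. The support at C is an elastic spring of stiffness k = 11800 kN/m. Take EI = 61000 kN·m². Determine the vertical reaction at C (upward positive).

R_C = 57.93 kN

Choose R_C as the redundant. The primary structure is the cantilever fixed at A.
Free-end deflection of the primary structure under the applied loading (downward +):
  point load 39.2 at a = 5.36: Pa²(3L − a)/(6EI) = 2767/EI
  point load 85 at a = 1.34: Pa²(3L − a)/(6EI) = 477.2/EI
  triangular load, peak 15.5 at the free end: 11w₀L⁴/(120EI) = 2863/EI
  δ_0 = 6107/EI
Tip deflection under a unit load at C: L³/(3EI) = 100.3/EI.
With EI = 61000 kN·m²: δ_0 = 0.10012 m and δ_{CC} = 0.001644 m/kN.
Compatibility — the spring shortens by R_C/k under the reaction it provides: δ_0 − R_C·δ_{CC} = R_C/k. With 1/k = 0.000085 m/kN, R_C = δ_0 / (δ_{CC} + 1/k) = 0.10012 / (0.001644 + 0.000085) = 57.93 kN.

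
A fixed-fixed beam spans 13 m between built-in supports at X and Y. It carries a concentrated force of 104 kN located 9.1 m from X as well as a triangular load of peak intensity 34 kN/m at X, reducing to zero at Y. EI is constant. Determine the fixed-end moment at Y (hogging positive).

M_Y = 390.3 kN·m

Release both end moments; the primary structure is a simply-supported span XY with redundants M_X and M_Y.
Simple-span end rotations at X and Y under the given loads:
  at X: point load 104 at a = 9.1: Pab(L + b)/(6LEI) = 799.7/EI
  at Y: point load 104 at a = 9.1: Pab(L + a)/(6LEI) = 1046/EI
  at X: triangular load, peak 34: w₀L³/(45EI) = 1660/EI
  at Y: triangular load, peak 34: 7w₀L³/(360EI) = 1452/EI
  θ_X0 = 2460/EI,  θ_Y0 = 2498/EI
Flexibility coefficients: a unit moment at one end gives L/(3EI) there and L/(6EI) at the far end, so f₁₁ = f₂₂ = 4.333/EI and f₁₂ = f₂₁ = 2.167/EI.
Compatibility — zero rotation at each built-in end:
  4.333 M_X + 2.167 M_Y = 2460
  2.167 M_X + 4.333 M_Y = 2498
Solving the pair gives M_X = 372.5 kN·m and M_Y = 390.3 kN·m (hogging).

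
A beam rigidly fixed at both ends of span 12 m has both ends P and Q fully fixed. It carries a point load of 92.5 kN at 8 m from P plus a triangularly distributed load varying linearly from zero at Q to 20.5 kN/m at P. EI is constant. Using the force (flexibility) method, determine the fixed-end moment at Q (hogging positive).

Take the two fixed-end moments M_P, M_Q as redundants; the released structure is the simple span PQ.
End rotations of the released simple span under the applied load (×1/EI):
  at P: point load 92.5 at a = 8: Pab(L + b)/(6LEI) = 657.8/EI
  at Q: point load 92.5 at a = 8: Pab(L + a)/(6LEI) = 822.2/EI
  at P: triangular load, peak 20.5: w₀L³/(45EI) = 787.2/EI
  at Q: triangular load, peak 20.5: 7w₀L³/(360EI) = 688.8/EI
  θ_P0 = 1445/EI,  θ_Q0 = 1511/EI
Flexibility coefficients: a unit moment at one end gives L/(3EI) there and L/(6EI) at the far end, so f₁₁ = f₂₂ = 4/EI and f₁₂ = f₂₁ = 2/EI.
Compatibility — zero rotation at each built-in end:
  4 M_P + 2 M_Q = 1445
  2 M_P + 4 M_Q = 1511
Solving the pair gives M_P = 229.8 kN·m and M_Q = 262.8 kN·m (hogging).

M_Q = 262.8 kN·m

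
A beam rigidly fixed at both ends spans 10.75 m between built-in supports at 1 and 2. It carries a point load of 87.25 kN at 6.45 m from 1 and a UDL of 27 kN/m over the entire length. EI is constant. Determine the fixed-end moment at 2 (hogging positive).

Release both end moments; the primary structure is a simply-supported span 12 with redundants M_1 and M_2.
Simple-span end rotations at 1 and 2 under the given loads:
  at 1: point load 87.25 at a = 6.45: Pab(L + b)/(6LEI) = 564.6/EI
  at 2: point load 87.25 at a = 6.45: Pab(L + a)/(6LEI) = 645.3/EI
  at 1: UDL 27: wL³/(24EI) = 1398/EI
  at 2: UDL 27: wL³/(24EI) = 1398/EI
  θ_10 = 1962/EI,  θ_20 = 2043/EI
Flexibility coefficients: a unit moment at one end gives L/(3EI) there and L/(6EI) at the far end, so f₁₁ = f₂₂ = 3.583/EI and f₁₂ = f₂₁ = 1.792/EI.
Compatibility — zero rotation at each built-in end:
  3.583 M_1 + 1.792 M_2 = 1962
  1.792 M_1 + 3.583 M_2 = 2043
Solving the pair gives M_1 = 350.1 kN·m and M_2 = 395.1 kN·m (hogging).

M_2 = 395.1 kN·m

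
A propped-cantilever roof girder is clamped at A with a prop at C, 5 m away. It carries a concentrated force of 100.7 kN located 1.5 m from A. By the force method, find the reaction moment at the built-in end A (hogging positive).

Take the reaction at C as the redundant and release it; the primary structure is a cantilever fixed at A.
Downward deflection at the released point C due to the loads:
  point load 100.7 at a = 1.5: Pa²(3L − a)/(6EI) = 509.8/EI
Tip deflection under a unit load at C: L³/(3EI) = 41.67/EI.
The prop prevents deflection at C: R_C = δ_0/δ_{CC} = 509.8/41.67 = 12.24 kN.
Moment equilibrium about A: M_A = Σ(load moments about A) − R_C·L = 151.1 − 12.24×5 = 89.87 kN·m.

M_A = 89.87 kN·m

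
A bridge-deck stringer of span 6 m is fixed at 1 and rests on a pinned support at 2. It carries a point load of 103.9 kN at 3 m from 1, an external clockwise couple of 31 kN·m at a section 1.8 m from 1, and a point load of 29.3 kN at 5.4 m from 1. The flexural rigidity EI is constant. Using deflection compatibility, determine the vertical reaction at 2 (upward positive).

Remove the prop at 2; the released (primary) structure is a cantilever built in at 1.
Free-end deflection of the primary structure under the applied loading (downward +):
  point load 103.9 at a = 3: Pa²(3L − a)/(6EI) = 2338/EI
  clockwise couple 31 at a = 1.8: M₀a(2L − a)/(2EI) = 284.6/EI
  point load 29.3 at a = 5.4: Pa²(3L − a)/(6EI) = 1794/EI
  δ_0 = 4417/EI
Tip deflection under a unit load at 2: L³/(3EI) = 72/EI.
Compatibility at 2: δ_0 − R_2·δ_{22} = 0, so R_2 = 4417/72 = 61.34 kN.

R_2 = 61.34 kN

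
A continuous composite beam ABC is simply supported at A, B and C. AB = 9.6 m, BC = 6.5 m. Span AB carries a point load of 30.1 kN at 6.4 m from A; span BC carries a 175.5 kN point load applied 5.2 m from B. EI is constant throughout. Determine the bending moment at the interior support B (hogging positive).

M_B = 76.12 kN·m

Release continuity at B by inserting a hinge; the redundant is the internal moment M_B. The primary structure is two simply-supported spans AB and BC.
End slopes at the hinge B, treating each span as simply supported:
  span AB: point load 30.1 at a = 6.4: Pab(L + a)/(6LEI) = 171.2/EI
  span BC: point load 175.5 at a = 5.2: Pab(L + b)/(6LEI) = 237.3/EI
  relative rotation θ_0 = (171.2 + 237.3)/EI = 408.5/EI
A unit hogging moment at B produces rotation L₁/(3EI) + L₂/(3EI) = 5.367/EI.
Slope continuity at B: θ_0 = M_B·5.367/EI, so M_B = 408.5/5.367 = 76.12 kN·m (hogging).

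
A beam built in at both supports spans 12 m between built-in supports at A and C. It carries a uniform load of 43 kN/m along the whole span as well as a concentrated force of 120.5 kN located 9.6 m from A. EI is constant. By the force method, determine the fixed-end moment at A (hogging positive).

Release both end moments; the primary structure is a simply-supported span AC with redundants M_A and M_C.
On the primary (simply-supported) span, the end slopes from the loading are:
  at A: UDL 43: wL³/(24EI) = 3096/EI
  at C: UDL 43: wL³/(24EI) = 3096/EI
  at A: point load 120.5 at a = 9.6: Pab(L + b)/(6LEI) = 555.3/EI
  at C: point load 120.5 at a = 9.6: Pab(L + a)/(6LEI) = 832.9/EI
  θ_A0 = 3651/EI,  θ_C0 = 3929/EI
Flexibility coefficients: a unit moment at one end gives L/(3EI) there and L/(6EI) at the far end, so f₁₁ = f₂₂ = 4/EI and f₁₂ = f₂₁ = 2/EI.
Compatibility — zero rotation at each built-in end:
  4 M_A + 2 M_C = 3651
  2 M_A + 4 M_C = 3929
Solving the pair gives M_A = 562.3 kN·m and M_C = 701.1 kN·m (hogging).

M_A = 562.3 kN·m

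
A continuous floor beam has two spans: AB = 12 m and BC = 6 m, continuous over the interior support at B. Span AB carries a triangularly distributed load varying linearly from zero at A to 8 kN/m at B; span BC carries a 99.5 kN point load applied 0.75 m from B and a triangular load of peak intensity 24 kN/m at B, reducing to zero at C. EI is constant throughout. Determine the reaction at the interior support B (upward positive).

R_B = 189.8 kN

Take M_B as the redundant. Released structure: two simple spans AB and BC with a hinge at B.
Rotations at B on the released spans (each span's end-slope, ×1/EI):
  span AB: triangular load, peak 8: w₀L³/(45EI) = 307.2/EI
  span BC: point load 99.5 at a = 0.75: Pab(L + b)/(6LEI) = 122.4/EI
  span BC: triangular load, peak 24: w₀L³/(45EI) = 115.2/EI
  relative rotation θ_0 = (307.2 + 237.6)/EI = 544.8/EI
A unit hogging moment at B produces rotation L₁/(3EI) + L₂/(3EI) = 6/EI.
Slope continuity at B: θ_0 = M_B·6/EI, so M_B = 544.8/6 = 90.81 kN·m (hogging).
Span AB, ΣM about A with M_B applied at B: R_B^{AB}·12 = 384 + 90.81, so R_B^{AB} = 39.57 kN and R_A = 48 − 39.57 = 8.433 kN.
Span BC, ΣM about C: R_B^{BC}·6 = 810.4 + 90.81, so R_B^{BC} = 150.2 kN and R_C = 171.5 − 150.2 = 21.3 kN.
R_B = 39.57 + 150.2 = 189.8 kN.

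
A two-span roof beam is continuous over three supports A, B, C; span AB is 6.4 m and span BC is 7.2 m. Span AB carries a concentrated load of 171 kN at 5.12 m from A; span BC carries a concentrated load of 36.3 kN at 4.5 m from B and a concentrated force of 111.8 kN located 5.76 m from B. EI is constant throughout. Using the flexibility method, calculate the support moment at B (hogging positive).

M_B = 137.4 kN·m

Take M_B as the redundant. Released structure: two simple spans AB and BC with a hinge at B.
Rotations at B on the released spans (each span's end-slope, ×1/EI):
  span AB: point load 171 at a = 5.12: Pab(L + a)/(6LEI) = 336.2/EI
  span BC: point load 36.3 at a = 4.5: Pab(L + b)/(6LEI) = 101.1/EI
  span BC: point load 111.8 at a = 5.76: Pab(L + b)/(6LEI) = 185.5/EI
  relative rotation θ_0 = (336.2 + 286.5)/EI = 622.7/EI
A unit hogging moment at B produces rotation L₁/(3EI) + L₂/(3EI) = 4.533/EI.
Compatibility: M_B·(L₁+L₂)/(3EI) = θ_0, giving M_B = 137.4 kN·m (hogging).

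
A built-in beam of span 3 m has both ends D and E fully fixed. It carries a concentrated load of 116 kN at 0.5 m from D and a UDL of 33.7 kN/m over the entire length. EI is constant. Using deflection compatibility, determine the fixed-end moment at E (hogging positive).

M_E = 33.33 kN·m

Take the two fixed-end moments M_D, M_E as redundants; the released structure is the simple span DE.
End rotations of the released simple span under the applied load (×1/EI):
  at D: point load 116 at a = 0.5: Pab(L + b)/(6LEI) = 44.31/EI
  at E: point load 116 at a = 0.5: Pab(L + a)/(6LEI) = 28.19/EI
  at D: UDL 33.7: wL³/(24EI) = 37.91/EI
  at E: UDL 33.7: wL³/(24EI) = 37.91/EI
  θ_D0 = 82.22/EI,  θ_E0 = 66.11/EI
Flexibility coefficients: a unit moment at one end gives L/(3EI) there and L/(6EI) at the far end, so f₁₁ = f₂₂ = 1/EI and f₁₂ = f₂₁ = 0.5/EI.
Compatibility — zero rotation at each built-in end:
  1 M_D + 0.5 M_E = 82.22
  0.5 M_D + 1 M_E = 66.11
Solving the pair gives M_D = 65.55 kN·m and M_E = 33.33 kN·m (hogging).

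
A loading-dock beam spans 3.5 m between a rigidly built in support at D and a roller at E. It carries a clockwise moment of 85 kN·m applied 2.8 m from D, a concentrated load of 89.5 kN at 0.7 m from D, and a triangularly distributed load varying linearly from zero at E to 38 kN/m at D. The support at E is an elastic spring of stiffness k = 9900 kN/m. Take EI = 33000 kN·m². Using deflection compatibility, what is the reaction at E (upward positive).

Choose R_E as the redundant. The primary structure is the cantilever fixed at D.
Primary-structure tip deflection at E by superposition:
  clockwise couple 85 at a = 2.8: M₀a(2L − a)/(2EI) = 499.8/EI
  point load 89.5 at a = 0.7: Pa²(3L − a)/(6EI) = 71.63/EI
  triangular load, peak 38 at the fixed end: w₀L⁴/(30EI) = 190.1/EI
  δ_0 = 761.5/EI
Tip deflection under a unit load at E: L³/(3EI) = 14.29/EI.
With EI = 33000 kN·m²: δ_0 = 0.023076 m and δ_{EE} = 0.000433 m/kN.
Compatibility — the spring shortens by R_E/k under the reaction it provides: δ_0 − R_E·δ_{EE} = R_E/k. With 1/k = 0.000101 m/kN, R_E = δ_0 / (δ_{EE} + 1/k) = 0.023076 / (0.000433 + 0.000101) = 43.21 kN.

R_E = 43.21 kN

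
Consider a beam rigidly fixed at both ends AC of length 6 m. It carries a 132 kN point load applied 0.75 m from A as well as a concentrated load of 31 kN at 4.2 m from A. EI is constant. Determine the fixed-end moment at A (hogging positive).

M_A = 87.51 kN·m

Take the two fixed-end moments M_A, M_C as redundants; the released structure is the simple span AC.
On the primary (simply-supported) span, the end slopes from the loading are:
  at A: point load 132 at a = 0.75: Pab(L + b)/(6LEI) = 162.4/EI
  at C: point load 132 at a = 0.75: Pab(L + a)/(6LEI) = 97.45/EI
  at A: point load 31 at a = 4.2: Pab(L + b)/(6LEI) = 50.78/EI
  at C: point load 31 at a = 4.2: Pab(L + a)/(6LEI) = 66.4/EI
  θ_A0 = 213.2/EI,  θ_C0 = 163.9/EI
Flexibility coefficients: a unit moment at one end gives L/(3EI) there and L/(6EI) at the far end, so f₁₁ = f₂₂ = 2/EI and f₁₂ = f₂₁ = 1/EI.
Compatibility — zero rotation at each built-in end:
  2 M_A + 1 M_C = 213.2
  1 M_A + 2 M_C = 163.9
Solving the pair gives M_A = 87.51 kN·m and M_C = 38.17 kN·m (hogging).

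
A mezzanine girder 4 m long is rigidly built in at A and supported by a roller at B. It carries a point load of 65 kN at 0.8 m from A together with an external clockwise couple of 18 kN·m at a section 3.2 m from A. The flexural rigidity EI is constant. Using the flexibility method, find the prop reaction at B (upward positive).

Choose R_B as the redundant. The primary structure is the cantilever fixed at A.
Downward deflection at the released point B due to the loads:
  point load 65 at a = 0.8: Pa²(3L − a)/(6EI) = 77.65/EI
  clockwise couple 18 at a = 3.2: M₀a(2L − a)/(2EI) = 138.2/EI
  δ_0 = 215.9/EI
Flexibility coefficient — unit upward force at B: δ_{BB} = L³/(3EI) = 21.33/EI.
Compatibility at B: δ_0 − R_B·δ_{BB} = 0, so R_B = 215.9/21.33 = 10.12 kN.

R_B = 10.12 kN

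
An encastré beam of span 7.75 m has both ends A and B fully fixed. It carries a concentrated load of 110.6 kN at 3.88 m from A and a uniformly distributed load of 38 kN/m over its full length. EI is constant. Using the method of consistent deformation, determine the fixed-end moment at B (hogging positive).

M_B = 297.5 kN·m

Take the two fixed-end moments M_A, M_B as redundants; the released structure is the simple span AB.
End rotations of the released simple span under the applied load (×1/EI):
  at A: point load 110.6 at a = 3.88: Pab(L + b)/(6LEI) = 415/EI
  at B: point load 110.6 at a = 3.88: Pab(L + a)/(6LEI) = 415.4/EI
  at A: UDL 38: wL³/(24EI) = 737/EI
  at B: UDL 38: wL³/(24EI) = 737/EI
  θ_A0 = 1152/EI,  θ_B0 = 1152/EI
Flexibility coefficients: a unit moment at one end gives L/(3EI) there and L/(6EI) at the far end, so f₁₁ = f₂₂ = 2.583/EI and f₁₂ = f₂₁ = 1.292/EI.
Compatibility — zero rotation at each built-in end:
  2.583 M_A + 1.292 M_B = 1152
  1.292 M_A + 2.583 M_B = 1152
Solving the pair gives M_A = 297.2 kN·m and M_B = 297.5 kN·m (hogging).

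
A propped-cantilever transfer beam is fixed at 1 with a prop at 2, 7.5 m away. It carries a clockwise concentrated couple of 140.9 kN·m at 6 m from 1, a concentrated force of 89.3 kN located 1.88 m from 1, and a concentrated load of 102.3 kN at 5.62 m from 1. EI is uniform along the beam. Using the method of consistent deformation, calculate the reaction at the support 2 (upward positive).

R_2 = 99.41 kN

Remove the prop at 2; the released (primary) structure is a cantilever built in at 1.
Deflection at 2 on the released cantilever, summing each load's contribution:
  clockwise couple 140.9 at a = 6: M₀a(2L − a)/(2EI) = 3804/EI
  point load 89.3 at a = 1.88: Pa²(3L − a)/(6EI) = 1085/EI
  point load 102.3 at a = 5.62: Pa²(3L − a)/(6EI) = 9090/EI
  δ_0 = 13979/EI
Flexibility coefficient — unit upward force at 2: δ_{22} = L³/(3EI) = 140.6/EI.
Compatibility at 2: δ_0 − R_2·δ_{22} = 0, so R_2 = 13979/140.6 = 99.41 kN.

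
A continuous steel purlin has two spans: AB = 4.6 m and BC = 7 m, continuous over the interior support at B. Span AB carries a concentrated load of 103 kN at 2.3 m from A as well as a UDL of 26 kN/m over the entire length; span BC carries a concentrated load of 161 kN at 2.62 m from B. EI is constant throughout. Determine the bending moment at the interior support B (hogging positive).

M_B = 192 kN·m

Insert a hinge at B; M_B is the redundant, and each span becomes simply supported.
Rotations at B on the released spans (each span's end-slope, ×1/EI):
  span AB: point load 103 at a = 2.3: Pab(L + a)/(6LEI) = 136.2/EI
  span AB: UDL 26: wL³/(24EI) = 105.4/EI
  span BC: point load 161 at a = 2.62: Pab(L + b)/(6LEI) = 500.6/EI
  relative rotation θ_0 = (241.7 + 500.6)/EI = 742.3/EI
A unit hogging moment at B produces rotation L₁/(3EI) + L₂/(3EI) = 3.867/EI.
Slope continuity at B: θ_0 = M_B·3.867/EI, so M_B = 742.3/3.867 = 192 kN·m (hogging).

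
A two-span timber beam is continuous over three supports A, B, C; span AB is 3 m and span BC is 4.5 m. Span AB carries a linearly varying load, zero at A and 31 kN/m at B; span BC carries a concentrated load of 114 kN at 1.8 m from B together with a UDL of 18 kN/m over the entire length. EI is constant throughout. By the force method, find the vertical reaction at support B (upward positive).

Release continuity at B by inserting a hinge; the redundant is the internal moment M_B. The primary structure is two simply-supported spans AB and BC.
End slopes at the hinge B, treating each span as simply supported:
  span AB: triangular load, peak 31: w₀L³/(45EI) = 18.6/EI
  span BC: point load 114 at a = 1.8: Pab(L + b)/(6LEI) = 147.7/EI
  span BC: UDL 18: wL³/(24EI) = 68.34/EI
  relative rotation θ_0 = (18.6 + 216.1)/EI = 234.7/EI
A unit hogging moment at B produces rotation L₁/(3EI) + L₂/(3EI) = 2.5/EI.
Slope continuity at B: θ_0 = M_B·2.5/EI, so M_B = 234.7/2.5 = 93.88 kN·m (hogging).
Span AB, ΣM about A with M_B applied at B: R_B^{AB}·3 = 93 + 93.88, so R_B^{AB} = 62.29 kN and R_A = 46.5 − 62.29 = -15.79 kN.
Span BC, ΣM about C: R_B^{BC}·4.5 = 490.1 + 93.88, so R_B^{BC} = 129.8 kN and R_C = 195 − 129.8 = 65.24 kN.
R_B = 62.29 + 129.8 = 192.1 kN.

R_B = 192.1 kN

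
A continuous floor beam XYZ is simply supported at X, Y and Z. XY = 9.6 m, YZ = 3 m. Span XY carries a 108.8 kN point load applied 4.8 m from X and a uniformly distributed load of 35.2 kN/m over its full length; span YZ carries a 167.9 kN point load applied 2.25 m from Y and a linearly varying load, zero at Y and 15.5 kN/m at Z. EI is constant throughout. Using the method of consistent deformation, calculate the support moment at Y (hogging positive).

M_Y = 474.2 kN·m

Take M_Y as the redundant. Released structure: two simple spans XY and YZ with a hinge at Y.
End slopes at the hinge Y, treating each span as simply supported:
  span XY: point load 108.8 at a = 4.8: Pab(L + a)/(6LEI) = 626.7/EI
  span XY: UDL 35.2: wL³/(24EI) = 1298/EI
  span YZ: point load 167.9 at a = 2.25: Pab(L + b)/(6LEI) = 59.03/EI
  span YZ: triangular load, peak 15.5: 7w₀L³/(360EI) = 8.137/EI
  relative rotation θ_0 = (1924 + 67.16)/EI = 1991/EI
A unit hogging moment at Y produces rotation L₁/(3EI) + L₂/(3EI) = 4.2/EI.
Compatibility: M_Y·(L₁+L₂)/(3EI) = θ_0, giving M_Y = 474.2 kN·m (hogging).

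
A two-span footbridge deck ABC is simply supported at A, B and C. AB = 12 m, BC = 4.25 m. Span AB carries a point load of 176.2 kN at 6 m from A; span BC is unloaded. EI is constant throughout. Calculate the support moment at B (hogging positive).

Release continuity at B by inserting a hinge; the redundant is the internal moment M_B. The primary structure is two simply-supported spans AB and BC.
End slopes at the hinge B, treating each span as simply supported:
  span AB: point load 176.2 at a = 6: Pab(L + a)/(6LEI) = 1586/EI
  relative rotation θ_0 = (1586 + 0)/EI = 1586/EI
A unit hogging moment at B produces rotation L₁/(3EI) + L₂/(3EI) = 5.417/EI.
Slope continuity at B: θ_0 = M_B·5.417/EI, so M_B = 1586/5.417 = 292.8 kN·m (hogging).

M_B = 292.8 kN·m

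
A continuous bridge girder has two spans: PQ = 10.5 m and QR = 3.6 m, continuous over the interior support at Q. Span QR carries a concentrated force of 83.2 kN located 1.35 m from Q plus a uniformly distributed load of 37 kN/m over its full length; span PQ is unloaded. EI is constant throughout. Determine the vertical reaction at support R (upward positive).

R_R = 89.5 kN

Insert a hinge at Q; M_Q is the redundant, and each span becomes simply supported.
Rotations at Q on the released spans (each span's end-slope, ×1/EI):
  span QR: point load 83.2 at a = 1.35: Pab(L + b)/(6LEI) = 68.44/EI
  span QR: UDL 37: wL³/(24EI) = 71.93/EI
  relative rotation θ_0 = (0 + 140.4)/EI = 140.4/EI
A unit hogging moment at Q produces rotation L₁/(3EI) + L₂/(3EI) = 4.7/EI.
Slope continuity at Q: θ_0 = M_Q·4.7/EI, so M_Q = 140.4/4.7 = 29.87 kN·m (hogging).
Span QR, ΣM about R: R_Q^{QR}·3.6 = 427 + 29.87, so R_Q^{QR} = 126.9 kN and R_R = 216.4 − 126.9 = 89.5 kN.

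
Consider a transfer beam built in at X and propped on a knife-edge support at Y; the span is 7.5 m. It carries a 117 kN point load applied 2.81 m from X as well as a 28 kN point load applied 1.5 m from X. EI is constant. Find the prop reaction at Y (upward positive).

Choose R_Y as the redundant. The primary structure is the cantilever fixed at X.
Deflection at Y on the released cantilever, summing each load's contribution:
  point load 117 at a = 2.81: Pa²(3L − a)/(6EI) = 3032/EI
  point load 28 at a = 1.5: Pa²(3L − a)/(6EI) = 220.5/EI
  δ_0 = 3252/EI
Tip deflection under a unit load at Y: L³/(3EI) = 140.6/EI.
The prop prevents deflection at Y: R_Y = δ_0/δ_{YY} = 3252/140.6 = 23.13 kN.

R_Y = 23.13 kN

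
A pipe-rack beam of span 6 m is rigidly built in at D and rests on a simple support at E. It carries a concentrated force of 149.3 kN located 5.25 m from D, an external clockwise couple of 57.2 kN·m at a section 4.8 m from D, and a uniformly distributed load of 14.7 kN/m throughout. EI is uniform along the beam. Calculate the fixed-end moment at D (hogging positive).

Choose R_E as the redundant. The primary structure is the cantilever fixed at D.
Deflection at E on the released cantilever, summing each load's contribution:
  point load 149.3 at a = 5.25: Pa²(3L − a)/(6EI) = 8745/EI
  clockwise couple 57.2 at a = 4.8: M₀a(2L − a)/(2EI) = 988.4/EI
  UDL 14.7: wL⁴/(8EI) = 2381/EI
  δ_0 = 12114/EI
Flexibility coefficient — unit upward force at E: δ_{EE} = L³/(3EI) = 72/EI.
Compatibility at E: δ_0 − R_E·δ_{EE} = 0, so R_E = 12114/72 = 168.3 kN.
Moment equilibrium about D: M_D = Σ(load moments about D) − R_E·L = 1106 − 168.3×6 = 96.09 kN·m.

M_D = 96.09 kN·m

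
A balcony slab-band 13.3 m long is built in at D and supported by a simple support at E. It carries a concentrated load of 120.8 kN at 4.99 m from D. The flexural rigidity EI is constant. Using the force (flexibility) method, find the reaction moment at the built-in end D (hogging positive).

Take the reaction at E as the redundant and release it; the primary structure is a cantilever fixed at D.
Primary-structure tip deflection at E by superposition:
  point load 120.8 at a = 4.99: Pa²(3L − a)/(6EI) = 17501/EI
Tip deflection under a unit load at E: L³/(3EI) = 784.2/EI.
The prop prevents deflection at E: R_E = δ_0/δ_{EE} = 17501/784.2 = 22.32 kN.
Moment equilibrium about D: M_D = Σ(load moments about D) − R_E·L = 602.8 − 22.32×13.3 = 306 kN·m.

M_D = 306 kN·m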